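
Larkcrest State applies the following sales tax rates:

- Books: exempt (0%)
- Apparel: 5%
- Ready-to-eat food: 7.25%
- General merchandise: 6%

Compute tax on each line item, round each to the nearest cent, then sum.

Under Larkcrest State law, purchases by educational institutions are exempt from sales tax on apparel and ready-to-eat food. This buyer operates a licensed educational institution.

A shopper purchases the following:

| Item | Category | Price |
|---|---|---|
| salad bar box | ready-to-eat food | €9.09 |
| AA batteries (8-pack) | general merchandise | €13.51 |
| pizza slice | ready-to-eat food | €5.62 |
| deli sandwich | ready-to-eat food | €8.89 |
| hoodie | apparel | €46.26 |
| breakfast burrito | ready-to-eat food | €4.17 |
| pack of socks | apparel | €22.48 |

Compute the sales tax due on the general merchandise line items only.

AA batteries (8-pack) €13.51: general merchandise → 6% → €0.81
Tax on general merchandise = €0.81

€0.81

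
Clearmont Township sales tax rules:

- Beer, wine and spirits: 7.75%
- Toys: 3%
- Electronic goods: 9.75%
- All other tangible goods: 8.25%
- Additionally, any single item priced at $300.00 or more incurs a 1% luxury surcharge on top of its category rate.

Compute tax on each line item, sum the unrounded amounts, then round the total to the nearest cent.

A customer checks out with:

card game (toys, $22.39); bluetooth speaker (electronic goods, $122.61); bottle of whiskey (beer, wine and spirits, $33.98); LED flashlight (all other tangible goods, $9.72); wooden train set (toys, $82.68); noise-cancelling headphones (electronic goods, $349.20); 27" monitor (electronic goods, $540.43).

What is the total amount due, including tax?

Card game $22.39: toys → 3% → $0.6717
Bluetooth speaker $122.61: electronic goods → 9.75% → $11.954475
Bottle of whiskey $33.98: beer, wine and spirits → 7.75% → $2.63345
LED flashlight $9.72: all other tangible goods → 8.25% → $0.8019
Wooden train set $82.68: toys → 3% → $2.4804
Noise-cancelling headphones $349.20: electronic goods → 9.75% + 1% surcharge = 10.75% → $37.539
27" monitor $540.43: electronic goods → 9.75% + 1% surcharge = 10.75% → $58.096225
Subtotal = $1161.01; unrounded tax = $114.17715 → $114.18; total due = $1275.19

$1275.19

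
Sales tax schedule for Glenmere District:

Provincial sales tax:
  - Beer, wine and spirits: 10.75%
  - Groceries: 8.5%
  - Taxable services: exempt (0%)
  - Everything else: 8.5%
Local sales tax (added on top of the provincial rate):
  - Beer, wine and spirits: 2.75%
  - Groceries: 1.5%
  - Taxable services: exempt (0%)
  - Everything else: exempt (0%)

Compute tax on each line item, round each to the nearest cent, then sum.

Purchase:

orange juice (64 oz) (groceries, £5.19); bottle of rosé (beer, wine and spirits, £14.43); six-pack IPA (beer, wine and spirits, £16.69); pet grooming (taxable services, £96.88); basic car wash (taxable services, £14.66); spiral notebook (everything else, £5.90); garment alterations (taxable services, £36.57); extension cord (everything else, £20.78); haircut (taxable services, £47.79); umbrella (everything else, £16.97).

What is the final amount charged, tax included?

Orange juice (64 oz) £5.19: groceries → 8.5% + 1.5% local = 10% → £0.52
Bottle of rosé £14.43: beer, wine and spirits → 10.75% + 2.75% local = 13.5% → £1.95
Six-pack IPA £16.69: beer, wine and spirits → 10.75% + 2.75% local = 13.5% → £2.25
Pet grooming £96.88: taxable services → 0% + 0% local = 0% → £0.00
Basic car wash £14.66: taxable services → 0% + 0% local = 0% → £0.00
Spiral notebook £5.90: everything else → 8.5% + 0% local = 8.5% → £0.50
Garment alterations £36.57: taxable services → 0% + 0% local = 0% → £0.00
Extension cord £20.78: everything else → 8.5% + 0% local = 8.5% → £1.77
Haircut £47.79: taxable services → 0% + 0% local = 0% → £0.00
Umbrella £16.97: everything else → 8.5% + 0% local = 8.5% → £1.44
Subtotal = £275.86; tax = £8.43; total due = £284.29

£284.29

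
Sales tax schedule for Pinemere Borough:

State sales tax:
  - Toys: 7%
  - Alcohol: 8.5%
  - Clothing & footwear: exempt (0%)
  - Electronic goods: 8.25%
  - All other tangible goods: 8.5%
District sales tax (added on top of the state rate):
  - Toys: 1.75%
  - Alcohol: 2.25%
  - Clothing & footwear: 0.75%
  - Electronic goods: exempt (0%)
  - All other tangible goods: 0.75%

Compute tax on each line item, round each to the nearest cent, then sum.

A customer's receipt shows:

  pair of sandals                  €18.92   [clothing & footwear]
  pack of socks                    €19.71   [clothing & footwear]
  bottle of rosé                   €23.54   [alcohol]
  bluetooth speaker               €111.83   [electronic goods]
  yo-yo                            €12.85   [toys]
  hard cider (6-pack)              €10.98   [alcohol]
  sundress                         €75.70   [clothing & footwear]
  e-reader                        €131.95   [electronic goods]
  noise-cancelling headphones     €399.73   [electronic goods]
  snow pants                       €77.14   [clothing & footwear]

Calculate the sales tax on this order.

Pair of sandals €18.92: clothing & footwear → 0% + 0.75% district = 0.75% → €0.14
Pack of socks €19.71: clothing & footwear → 0% + 0.75% district = 0.75% → €0.15
Bottle of rosé €23.54: alcohol → 8.5% + 2.25% district = 10.75% → €2.53
Bluetooth speaker €111.83: electronic goods → 8.25% + 0% district = 8.25% → €9.23
Yo-yo €12.85: toys → 7% + 1.75% district = 8.75% → €1.12
Hard cider (6-pack) €10.98: alcohol → 8.5% + 2.25% district = 10.75% → €1.18
Sundress €75.70: clothing & footwear → 0% + 0.75% district = 0.75% → €0.57
E-reader €131.95: electronic goods → 8.25% + 0% district = 8.25% → €10.89
Noise-cancelling headphones €399.73: electronic goods → 8.25% + 0% district = 8.25% → €32.98
Snow pants €77.14: clothing & footwear → 0% + 0.75% district = 0.75% → €0.58
Total tax = €0.14 + €0.15 + €2.53 + €9.23 + €1.12 + €1.18 + €0.57 + €10.89 + €32.98 + €0.58 = €59.37

€59.37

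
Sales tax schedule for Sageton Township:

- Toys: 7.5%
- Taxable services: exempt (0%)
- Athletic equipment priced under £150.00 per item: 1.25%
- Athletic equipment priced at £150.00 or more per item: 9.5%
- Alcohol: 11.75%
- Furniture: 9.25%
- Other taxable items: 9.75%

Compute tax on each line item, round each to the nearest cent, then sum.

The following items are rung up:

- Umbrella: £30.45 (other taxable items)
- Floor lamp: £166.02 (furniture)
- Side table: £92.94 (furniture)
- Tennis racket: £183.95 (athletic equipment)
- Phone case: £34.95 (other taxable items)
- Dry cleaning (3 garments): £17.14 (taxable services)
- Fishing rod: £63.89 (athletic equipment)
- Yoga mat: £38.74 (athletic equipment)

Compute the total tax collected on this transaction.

£49.10

Umbrella £30.45: other taxable items → 9.75% → £2.97
Floor lamp £166.02: furniture → 9.25% → £15.36
Side table £92.94: furniture → 9.25% → £8.60
Tennis racket £183.95: athletic equipment, £150.00 or more → 9.5% → £17.48
Phone case £34.95: other taxable items → 9.75% → £3.41
Dry cleaning (3 garments) £17.14: taxable services → 0% → £0.00
Fishing rod £63.89: athletic equipment, under £150.00 → 1.25% → £0.80
Yoga mat £38.74: athletic equipment, under £150.00 → 1.25% → £0.48
Total tax = £2.97 + £15.36 + £8.60 + £17.48 + £3.41 + £0.80 + £0.48 = £49.10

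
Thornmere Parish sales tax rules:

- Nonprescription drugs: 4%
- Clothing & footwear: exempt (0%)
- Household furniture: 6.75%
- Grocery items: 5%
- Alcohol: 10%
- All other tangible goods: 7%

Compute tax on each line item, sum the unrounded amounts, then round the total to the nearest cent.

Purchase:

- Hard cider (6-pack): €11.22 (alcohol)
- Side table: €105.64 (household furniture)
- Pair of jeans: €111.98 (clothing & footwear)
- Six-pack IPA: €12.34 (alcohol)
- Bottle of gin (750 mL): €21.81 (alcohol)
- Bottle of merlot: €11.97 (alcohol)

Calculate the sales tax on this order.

Hard cider (6-pack) €11.22: alcohol → 10% → €1.122
Side table €105.64: household furniture → 6.75% → €7.1307
Pair of jeans €111.98: clothing & footwear → 0% → €0.00
Six-pack IPA €12.34: alcohol → 10% → €1.234
Bottle of gin (750 mL) €21.81: alcohol → 10% → €2.181
Bottle of merlot €11.97: alcohol → 10% → €1.197
Unrounded tax sum = €12.8647 → €12.86

€12.86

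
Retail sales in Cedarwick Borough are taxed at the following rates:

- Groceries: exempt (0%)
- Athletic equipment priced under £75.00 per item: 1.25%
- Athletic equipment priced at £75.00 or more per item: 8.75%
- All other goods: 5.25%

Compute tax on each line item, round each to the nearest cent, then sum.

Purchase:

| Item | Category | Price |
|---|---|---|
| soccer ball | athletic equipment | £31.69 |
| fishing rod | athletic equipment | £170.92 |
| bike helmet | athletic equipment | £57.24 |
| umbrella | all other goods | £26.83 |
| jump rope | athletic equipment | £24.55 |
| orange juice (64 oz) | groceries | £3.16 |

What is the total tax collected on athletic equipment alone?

£16.39

Soccer ball £31.69: athletic equipment, under £75.00 → 1.25% → £0.40
Fishing rod £170.92: athletic equipment, £75.00 or more → 8.75% → £14.96
Bike helmet £57.24: athletic equipment, under £75.00 → 1.25% → £0.72
Jump rope £24.55: athletic equipment, under £75.00 → 1.25% → £0.31
Tax on athletic equipment = £0.40 + £14.96 + £0.72 + £0.31 = £16.39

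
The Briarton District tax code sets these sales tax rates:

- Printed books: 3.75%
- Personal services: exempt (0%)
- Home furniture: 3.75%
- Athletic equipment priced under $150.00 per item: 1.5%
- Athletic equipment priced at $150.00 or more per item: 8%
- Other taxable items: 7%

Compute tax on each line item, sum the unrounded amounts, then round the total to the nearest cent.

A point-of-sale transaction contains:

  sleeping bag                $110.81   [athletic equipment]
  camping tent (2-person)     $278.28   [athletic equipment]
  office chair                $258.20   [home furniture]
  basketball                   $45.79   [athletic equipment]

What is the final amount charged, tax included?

$727.37

Sleeping bag $110.81: athletic equipment, under $150.00 → 1.5% → $1.66215
Camping tent (2-person) $278.28: athletic equipment, $150.00 or more → 8% → $22.2624
Office chair $258.20: home furniture → 3.75% → $9.6825
Basketball $45.79: athletic equipment, under $150.00 → 1.5% → $0.68685
Subtotal = $693.08; unrounded tax = $34.2939 → $34.29; total due = $727.37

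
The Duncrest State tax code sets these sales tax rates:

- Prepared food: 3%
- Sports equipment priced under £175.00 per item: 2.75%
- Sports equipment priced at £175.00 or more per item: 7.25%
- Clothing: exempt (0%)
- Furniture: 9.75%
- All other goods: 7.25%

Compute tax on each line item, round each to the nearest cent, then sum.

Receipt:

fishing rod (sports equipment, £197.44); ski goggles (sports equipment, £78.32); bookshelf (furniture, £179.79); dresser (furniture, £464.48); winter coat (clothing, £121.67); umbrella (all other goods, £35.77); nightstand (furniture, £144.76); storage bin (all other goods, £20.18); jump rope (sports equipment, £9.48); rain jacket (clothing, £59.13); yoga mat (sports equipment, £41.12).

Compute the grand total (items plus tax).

Fishing rod £197.44: sports equipment, £175.00 or more → 7.25% → £14.31
Ski goggles £78.32: sports equipment, under £175.00 → 2.75% → £2.15
Bookshelf £179.79: furniture → 9.75% → £17.53
Dresser £464.48: furniture → 9.75% → £45.29
Winter coat £121.67: clothing → 0% → £0.00
Umbrella £35.77: all other goods → 7.25% → £2.59
Nightstand £144.76: furniture → 9.75% → £14.11
Storage bin £20.18: all other goods → 7.25% → £1.46
Jump rope £9.48: sports equipment, under £175.00 → 2.75% → £0.26
Rain jacket £59.13: clothing → 0% → £0.00
Yoga mat £41.12: sports equipment, under £175.00 → 2.75% → £1.13
Subtotal = £1352.14; tax = £98.83; total due = £1450.97

£1450.97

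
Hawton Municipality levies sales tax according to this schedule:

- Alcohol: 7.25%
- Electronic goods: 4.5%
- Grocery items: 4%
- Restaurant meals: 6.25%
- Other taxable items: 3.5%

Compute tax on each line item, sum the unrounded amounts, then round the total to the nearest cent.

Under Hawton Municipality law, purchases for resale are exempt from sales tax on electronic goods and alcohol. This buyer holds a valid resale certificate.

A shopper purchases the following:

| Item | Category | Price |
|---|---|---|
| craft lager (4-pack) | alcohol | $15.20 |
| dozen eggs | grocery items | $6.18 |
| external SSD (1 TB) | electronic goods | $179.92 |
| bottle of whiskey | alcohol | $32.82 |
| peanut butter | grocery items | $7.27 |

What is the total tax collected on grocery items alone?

$0.54

Dozen eggs $6.18: grocery items → 4% → $0.2472
Peanut butter $7.27: grocery items → 4% → $0.2908
Tax on grocery items: unrounded sum = $0.538 → $0.54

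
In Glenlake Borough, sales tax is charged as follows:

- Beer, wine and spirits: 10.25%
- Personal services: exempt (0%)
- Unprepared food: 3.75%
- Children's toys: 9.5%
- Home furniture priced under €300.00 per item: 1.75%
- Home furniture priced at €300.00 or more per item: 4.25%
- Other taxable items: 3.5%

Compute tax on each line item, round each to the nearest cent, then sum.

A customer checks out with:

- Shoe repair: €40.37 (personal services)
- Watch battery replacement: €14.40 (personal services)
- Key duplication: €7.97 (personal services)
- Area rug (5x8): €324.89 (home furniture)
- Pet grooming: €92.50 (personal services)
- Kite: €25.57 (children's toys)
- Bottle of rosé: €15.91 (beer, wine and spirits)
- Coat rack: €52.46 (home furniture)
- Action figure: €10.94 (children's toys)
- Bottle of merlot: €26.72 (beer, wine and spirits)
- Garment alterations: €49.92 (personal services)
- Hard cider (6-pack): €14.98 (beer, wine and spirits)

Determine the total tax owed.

Shoe repair €40.37: personal services → 0% → €0.00
Watch battery replacement €14.40: personal services → 0% → €0.00
Key duplication €7.97: personal services → 0% → €0.00
Area rug (5x8) €324.89: home furniture, €300.00 or more → 4.25% → €13.81
Pet grooming €92.50: personal services → 0% → €0.00
Kite €25.57: children's toys → 9.5% → €2.43
Bottle of rosé €15.91: beer, wine and spirits → 10.25% → €1.63
Coat rack €52.46: home furniture, under €300.00 → 1.75% → €0.92
Action figure €10.94: children's toys → 9.5% → €1.04
Bottle of merlot €26.72: beer, wine and spirits → 10.25% → €2.74
Garment alterations €49.92: personal services → 0% → €0.00
Hard cider (6-pack) €14.98: beer, wine and spirits → 10.25% → €1.54
Total tax = €13.81 + €2.43 + €1.63 + €0.92 + €1.04 + €2.74 + €1.54 = €24.11

€24.11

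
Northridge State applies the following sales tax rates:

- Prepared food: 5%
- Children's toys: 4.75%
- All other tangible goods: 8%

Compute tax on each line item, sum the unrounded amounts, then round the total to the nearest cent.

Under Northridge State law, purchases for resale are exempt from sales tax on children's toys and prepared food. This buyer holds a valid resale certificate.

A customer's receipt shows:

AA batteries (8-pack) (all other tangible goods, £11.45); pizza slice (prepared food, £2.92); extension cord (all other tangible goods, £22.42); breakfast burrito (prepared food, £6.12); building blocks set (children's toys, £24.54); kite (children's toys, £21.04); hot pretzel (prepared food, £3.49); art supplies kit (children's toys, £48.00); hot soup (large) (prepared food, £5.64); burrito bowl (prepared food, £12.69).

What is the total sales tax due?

£2.71

AA batteries (8-pack) £11.45: all other tangible goods → 8% → £0.916
Pizza slice £2.92: prepared food, buyer-exempt → 0% → £0.00
Extension cord £22.42: all other tangible goods → 8% → £1.7936
Breakfast burrito £6.12: prepared food, buyer-exempt → 0% → £0.00
Building blocks set £24.54: children's toys, buyer-exempt → 0% → £0.00
Kite £21.04: children's toys, buyer-exempt → 0% → £0.00
Hot pretzel £3.49: prepared food, buyer-exempt → 0% → £0.00
Art supplies kit £48.00: children's toys, buyer-exempt → 0% → £0.00
Hot soup (large) £5.64: prepared food, buyer-exempt → 0% → £0.00
Burrito bowl £12.69: prepared food, buyer-exempt → 0% → £0.00
Unrounded tax sum = £2.7096 → £2.71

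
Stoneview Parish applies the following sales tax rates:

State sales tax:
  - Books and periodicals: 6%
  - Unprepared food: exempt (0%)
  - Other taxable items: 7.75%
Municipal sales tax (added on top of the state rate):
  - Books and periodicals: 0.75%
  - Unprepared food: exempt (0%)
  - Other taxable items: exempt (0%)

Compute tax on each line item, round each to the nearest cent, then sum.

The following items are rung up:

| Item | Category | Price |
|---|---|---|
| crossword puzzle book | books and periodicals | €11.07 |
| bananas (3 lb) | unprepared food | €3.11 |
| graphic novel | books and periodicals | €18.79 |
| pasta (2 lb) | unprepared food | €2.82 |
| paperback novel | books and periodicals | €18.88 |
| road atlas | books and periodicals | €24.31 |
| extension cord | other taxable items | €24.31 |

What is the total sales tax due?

€6.81

Crossword puzzle book €11.07: books and periodicals → 6% + 0.75% municipal = 6.75% → €0.75
Bananas (3 lb) €3.11: unprepared food → 0% + 0% municipal = 0% → €0.00
Graphic novel €18.79: books and periodicals → 6% + 0.75% municipal = 6.75% → €1.27
Pasta (2 lb) €2.82: unprepared food → 0% + 0% municipal = 0% → €0.00
Paperback novel €18.88: books and periodicals → 6% + 0.75% municipal = 6.75% → €1.27
Road atlas €24.31: books and periodicals → 6% + 0.75% municipal = 6.75% → €1.64
Extension cord €24.31: other taxable items → 7.75% + 0% municipal = 7.75% → €1.88
Total tax = €0.75 + €1.27 + €1.27 + €1.64 + €1.88 = €6.81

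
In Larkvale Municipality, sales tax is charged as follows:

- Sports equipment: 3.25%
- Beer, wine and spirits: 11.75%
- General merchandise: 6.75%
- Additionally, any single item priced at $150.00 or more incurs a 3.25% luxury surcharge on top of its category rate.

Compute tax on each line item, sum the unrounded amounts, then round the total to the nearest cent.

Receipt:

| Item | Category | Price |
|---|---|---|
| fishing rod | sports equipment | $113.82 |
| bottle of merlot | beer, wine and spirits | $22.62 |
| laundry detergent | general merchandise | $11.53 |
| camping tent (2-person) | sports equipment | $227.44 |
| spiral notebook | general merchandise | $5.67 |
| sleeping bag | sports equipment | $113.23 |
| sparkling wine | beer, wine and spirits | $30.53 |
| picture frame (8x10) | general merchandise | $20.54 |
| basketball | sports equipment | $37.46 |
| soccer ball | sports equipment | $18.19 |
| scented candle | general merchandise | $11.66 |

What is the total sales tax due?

$33.55

Fishing rod $113.82: sports equipment → 3.25% → $3.69915
Bottle of merlot $22.62: beer, wine and spirits → 11.75% → $2.65785
Laundry detergent $11.53: general merchandise → 6.75% → $0.778275
Camping tent (2-person) $227.44: sports equipment → 3.25% + 3.25% surcharge = 6.5% → $14.7836
Spiral notebook $5.67: general merchandise → 6.75% → $0.382725
Sleeping bag $113.23: sports equipment → 3.25% → $3.679975
Sparkling wine $30.53: beer, wine and spirits → 11.75% → $3.587275
Picture frame (8x10) $20.54: general merchandise → 6.75% → $1.38645
Basketball $37.46: sports equipment → 3.25% → $1.21745
Soccer ball $18.19: sports equipment → 3.25% → $0.591175
Scented candle $11.66: general merchandise → 6.75% → $0.78705
Unrounded tax sum = $33.550975 → $33.55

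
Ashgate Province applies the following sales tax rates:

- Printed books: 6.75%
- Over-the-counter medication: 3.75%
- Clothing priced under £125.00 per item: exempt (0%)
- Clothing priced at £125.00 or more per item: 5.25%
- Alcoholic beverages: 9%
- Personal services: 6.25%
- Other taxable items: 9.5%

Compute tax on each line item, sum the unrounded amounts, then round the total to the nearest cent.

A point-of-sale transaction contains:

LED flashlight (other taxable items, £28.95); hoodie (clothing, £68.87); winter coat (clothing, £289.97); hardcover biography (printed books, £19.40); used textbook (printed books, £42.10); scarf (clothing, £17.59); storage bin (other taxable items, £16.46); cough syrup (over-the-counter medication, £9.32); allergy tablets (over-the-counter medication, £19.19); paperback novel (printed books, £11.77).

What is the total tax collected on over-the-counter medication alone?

Cough syrup £9.32: over-the-counter medication → 3.75% → £0.3495
Allergy tablets £19.19: over-the-counter medication → 3.75% → £0.719625
Tax on over-the-counter medication: unrounded sum = £1.069125 → £1.07

£1.07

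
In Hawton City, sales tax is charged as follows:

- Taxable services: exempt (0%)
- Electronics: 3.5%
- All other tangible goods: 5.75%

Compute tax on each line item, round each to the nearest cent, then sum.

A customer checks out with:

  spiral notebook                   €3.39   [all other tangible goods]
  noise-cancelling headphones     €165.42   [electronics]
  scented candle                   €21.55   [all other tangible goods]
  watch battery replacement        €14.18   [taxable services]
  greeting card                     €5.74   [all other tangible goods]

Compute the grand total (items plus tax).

Spiral notebook €3.39: all other tangible goods → 5.75% → €0.19
Noise-cancelling headphones €165.42: electronics → 3.5% → €5.79
Scented candle €21.55: all other tangible goods → 5.75% → €1.24
Watch battery replacement €14.18: taxable services → 0% → €0.00
Greeting card €5.74: all other tangible goods → 5.75% → €0.33
Subtotal = €210.28; tax = €7.55; total due = €217.83

€217.83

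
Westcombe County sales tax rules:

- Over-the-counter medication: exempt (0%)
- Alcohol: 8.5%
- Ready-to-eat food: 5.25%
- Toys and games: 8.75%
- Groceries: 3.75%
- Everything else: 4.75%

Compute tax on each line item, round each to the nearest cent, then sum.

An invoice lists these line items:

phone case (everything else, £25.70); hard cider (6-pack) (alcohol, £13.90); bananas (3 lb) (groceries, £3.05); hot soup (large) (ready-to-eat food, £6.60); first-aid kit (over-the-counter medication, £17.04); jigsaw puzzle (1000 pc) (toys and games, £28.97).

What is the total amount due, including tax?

£100.65

Phone case £25.70: everything else → 4.75% → £1.22
Hard cider (6-pack) £13.90: alcohol → 8.5% → £1.18
Bananas (3 lb) £3.05: groceries → 3.75% → £0.11
Hot soup (large) £6.60: ready-to-eat food → 5.25% → £0.35
First-aid kit £17.04: over-the-counter medication → 0% → £0.00
Jigsaw puzzle (1000 pc) £28.97: toys and games → 8.75% → £2.53
Subtotal = £95.26; tax = £5.39; total due = £100.65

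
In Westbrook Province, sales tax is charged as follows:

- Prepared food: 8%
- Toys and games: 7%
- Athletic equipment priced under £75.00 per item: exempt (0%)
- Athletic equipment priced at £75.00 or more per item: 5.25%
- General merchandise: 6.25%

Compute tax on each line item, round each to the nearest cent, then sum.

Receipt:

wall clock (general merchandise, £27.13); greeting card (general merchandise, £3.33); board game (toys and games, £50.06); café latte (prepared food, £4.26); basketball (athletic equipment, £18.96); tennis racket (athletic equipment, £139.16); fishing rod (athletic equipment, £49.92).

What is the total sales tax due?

£13.06

Wall clock £27.13: general merchandise → 6.25% → £1.70
Greeting card £3.33: general merchandise → 6.25% → £0.21
Board game £50.06: toys and games → 7% → £3.50
Café latte £4.26: prepared food → 8% → £0.34
Basketball £18.96: athletic equipment, under £75.00 → 0% → £0.00
Tennis racket £139.16: athletic equipment, £75.00 or more → 5.25% → £7.31
Fishing rod £49.92: athletic equipment, under £75.00 → 0% → £0.00
Total tax = £1.70 + £0.21 + £3.50 + £0.34 + £7.31 = £13.06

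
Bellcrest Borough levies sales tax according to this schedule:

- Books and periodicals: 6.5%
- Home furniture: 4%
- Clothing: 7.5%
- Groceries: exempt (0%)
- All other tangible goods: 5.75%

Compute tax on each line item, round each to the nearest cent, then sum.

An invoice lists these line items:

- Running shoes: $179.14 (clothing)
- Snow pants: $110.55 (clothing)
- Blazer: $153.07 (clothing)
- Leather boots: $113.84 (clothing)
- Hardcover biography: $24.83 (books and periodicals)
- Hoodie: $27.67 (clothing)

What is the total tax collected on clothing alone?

Running shoes $179.14: clothing → 7.5% → $13.44
Snow pants $110.55: clothing → 7.5% → $8.29
Blazer $153.07: clothing → 7.5% → $11.48
Leather boots $113.84: clothing → 7.5% → $8.54
Hoodie $27.67: clothing → 7.5% → $2.08
Tax on clothing = $13.44 + $8.29 + $11.48 + $8.54 + $2.08 = $43.83

$43.83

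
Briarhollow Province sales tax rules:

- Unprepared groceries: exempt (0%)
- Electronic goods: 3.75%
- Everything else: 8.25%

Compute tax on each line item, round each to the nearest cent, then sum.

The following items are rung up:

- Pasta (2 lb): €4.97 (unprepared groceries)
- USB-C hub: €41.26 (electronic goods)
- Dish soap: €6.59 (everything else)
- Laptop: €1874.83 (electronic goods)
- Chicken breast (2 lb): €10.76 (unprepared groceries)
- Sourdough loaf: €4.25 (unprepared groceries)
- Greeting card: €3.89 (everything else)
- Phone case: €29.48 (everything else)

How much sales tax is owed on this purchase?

€75.15

Pasta (2 lb) €4.97: unprepared groceries → 0% → €0.00
USB-C hub €41.26: electronic goods → 3.75% → €1.55
Dish soap €6.59: everything else → 8.25% → €0.54
Laptop €1874.83: electronic goods → 3.75% → €70.31
Chicken breast (2 lb) €10.76: unprepared groceries → 0% → €0.00
Sourdough loaf €4.25: unprepared groceries → 0% → €0.00
Greeting card €3.89: everything else → 8.25% → €0.32
Phone case €29.48: everything else → 8.25% → €2.43
Total tax = €1.55 + €0.54 + €70.31 + €0.32 + €2.43 = €75.15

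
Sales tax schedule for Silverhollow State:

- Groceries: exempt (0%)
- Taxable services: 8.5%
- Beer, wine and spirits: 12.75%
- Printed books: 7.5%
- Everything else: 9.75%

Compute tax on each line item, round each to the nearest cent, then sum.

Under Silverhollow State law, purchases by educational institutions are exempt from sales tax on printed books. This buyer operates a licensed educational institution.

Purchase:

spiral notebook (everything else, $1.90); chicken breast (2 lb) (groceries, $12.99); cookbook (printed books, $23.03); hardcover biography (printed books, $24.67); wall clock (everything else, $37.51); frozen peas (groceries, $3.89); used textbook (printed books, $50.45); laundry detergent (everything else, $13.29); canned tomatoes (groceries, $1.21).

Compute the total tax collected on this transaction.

$5.15

Spiral notebook $1.90: everything else → 9.75% → $0.19
Chicken breast (2 lb) $12.99: groceries → 0% → $0.00
Cookbook $23.03: printed books, buyer-exempt → 0% → $0.00
Hardcover biography $24.67: printed books, buyer-exempt → 0% → $0.00
Wall clock $37.51: everything else → 9.75% → $3.66
Frozen peas $3.89: groceries → 0% → $0.00
Used textbook $50.45: printed books, buyer-exempt → 0% → $0.00
Laundry detergent $13.29: everything else → 9.75% → $1.30
Canned tomatoes $1.21: groceries → 0% → $0.00
Total tax = $0.19 + $3.66 + $1.30 = $5.15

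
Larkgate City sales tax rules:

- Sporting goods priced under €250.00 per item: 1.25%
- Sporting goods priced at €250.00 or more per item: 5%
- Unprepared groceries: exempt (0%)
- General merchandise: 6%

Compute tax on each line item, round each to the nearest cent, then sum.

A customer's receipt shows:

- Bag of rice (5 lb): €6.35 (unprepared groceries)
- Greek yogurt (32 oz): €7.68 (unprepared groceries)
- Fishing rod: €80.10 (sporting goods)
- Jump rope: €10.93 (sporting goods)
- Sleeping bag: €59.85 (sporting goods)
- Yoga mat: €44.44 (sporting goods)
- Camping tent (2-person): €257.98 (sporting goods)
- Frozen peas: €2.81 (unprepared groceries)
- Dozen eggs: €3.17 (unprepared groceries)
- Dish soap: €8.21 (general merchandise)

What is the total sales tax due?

€15.84

Bag of rice (5 lb) €6.35: unprepared groceries → 0% → €0.00
Greek yogurt (32 oz) €7.68: unprepared groceries → 0% → €0.00
Fishing rod €80.10: sporting goods, under €250.00 → 1.25% → €1.00
Jump rope €10.93: sporting goods, under €250.00 → 1.25% → €0.14
Sleeping bag €59.85: sporting goods, under €250.00 → 1.25% → €0.75
Yoga mat €44.44: sporting goods, under €250.00 → 1.25% → €0.56
Camping tent (2-person) €257.98: sporting goods, €250.00 or more → 5% → €12.90
Frozen peas €2.81: unprepared groceries → 0% → €0.00
Dozen eggs €3.17: unprepared groceries → 0% → €0.00
Dish soap €8.21: general merchandise → 6% → €0.49
Total tax = €1.00 + €0.14 + €0.75 + €0.56 + €12.90 + €0.49 = €15.84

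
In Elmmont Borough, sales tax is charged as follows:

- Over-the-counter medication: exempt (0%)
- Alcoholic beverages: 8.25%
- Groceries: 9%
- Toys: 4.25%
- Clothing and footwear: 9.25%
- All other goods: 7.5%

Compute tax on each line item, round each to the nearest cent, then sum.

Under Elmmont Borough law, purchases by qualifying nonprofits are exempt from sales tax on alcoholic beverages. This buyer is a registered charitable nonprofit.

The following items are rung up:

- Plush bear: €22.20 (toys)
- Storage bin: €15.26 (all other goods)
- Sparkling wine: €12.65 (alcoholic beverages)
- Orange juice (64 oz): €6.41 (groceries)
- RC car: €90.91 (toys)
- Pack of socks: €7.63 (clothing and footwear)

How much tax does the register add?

Plush bear €22.20: toys → 4.25% → €0.94
Storage bin €15.26: all other goods → 7.5% → €1.14
Sparkling wine €12.65: alcoholic beverages, buyer-exempt → 0% → €0.00
Orange juice (64 oz) €6.41: groceries → 9% → €0.58
RC car €90.91: toys → 4.25% → €3.86
Pack of socks €7.63: clothing and footwear → 9.25% → €0.71
Total tax = €0.94 + €1.14 + €0.58 + €3.86 + €0.71 = €7.23

€7.23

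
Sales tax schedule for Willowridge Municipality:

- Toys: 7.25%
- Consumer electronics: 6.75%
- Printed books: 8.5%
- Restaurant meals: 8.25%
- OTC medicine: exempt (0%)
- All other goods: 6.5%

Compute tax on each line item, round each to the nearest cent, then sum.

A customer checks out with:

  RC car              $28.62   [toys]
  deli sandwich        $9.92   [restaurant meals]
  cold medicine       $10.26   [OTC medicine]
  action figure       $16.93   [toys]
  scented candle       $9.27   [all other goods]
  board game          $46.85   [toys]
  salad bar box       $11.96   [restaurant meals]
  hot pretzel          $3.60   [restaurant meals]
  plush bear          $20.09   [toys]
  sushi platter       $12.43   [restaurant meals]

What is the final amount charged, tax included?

RC car $28.62: toys → 7.25% → $2.07
Deli sandwich $9.92: restaurant meals → 8.25% → $0.82
Cold medicine $10.26: OTC medicine → 0% → $0.00
Action figure $16.93: toys → 7.25% → $1.23
Scented candle $9.27: all other goods → 6.5% → $0.60
Board game $46.85: toys → 7.25% → $3.40
Salad bar box $11.96: restaurant meals → 8.25% → $0.99
Hot pretzel $3.60: restaurant meals → 8.25% → $0.30
Plush bear $20.09: toys → 7.25% → $1.46
Sushi platter $12.43: restaurant meals → 8.25% → $1.03
Subtotal = $169.93; tax = $11.90; total due = $181.83

$181.83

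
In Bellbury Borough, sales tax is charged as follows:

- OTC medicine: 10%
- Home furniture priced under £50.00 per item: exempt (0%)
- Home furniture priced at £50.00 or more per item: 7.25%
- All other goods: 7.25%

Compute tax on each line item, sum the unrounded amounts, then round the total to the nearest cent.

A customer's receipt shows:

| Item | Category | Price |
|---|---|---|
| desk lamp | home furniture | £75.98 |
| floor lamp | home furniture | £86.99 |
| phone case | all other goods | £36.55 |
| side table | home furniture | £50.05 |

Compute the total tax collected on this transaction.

Desk lamp £75.98: home furniture, £50.00 or more → 7.25% → £5.50855
Floor lamp £86.99: home furniture, £50.00 or more → 7.25% → £6.306775
Phone case £36.55: all other goods → 7.25% → £2.649875
Side table £50.05: home furniture, £50.00 or more → 7.25% → £3.628625
Unrounded tax sum = £18.093825 → £18.09

£18.09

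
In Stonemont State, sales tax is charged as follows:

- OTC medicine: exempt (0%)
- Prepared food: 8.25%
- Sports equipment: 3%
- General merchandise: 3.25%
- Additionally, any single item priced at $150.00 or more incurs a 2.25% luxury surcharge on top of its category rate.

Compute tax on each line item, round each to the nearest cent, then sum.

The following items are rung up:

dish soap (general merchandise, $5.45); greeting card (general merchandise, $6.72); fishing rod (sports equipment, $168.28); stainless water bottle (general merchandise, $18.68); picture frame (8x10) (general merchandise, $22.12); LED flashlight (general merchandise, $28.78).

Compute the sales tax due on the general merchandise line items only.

$2.67

Dish soap $5.45: general merchandise → 3.25% → $0.18
Greeting card $6.72: general merchandise → 3.25% → $0.22
Stainless water bottle $18.68: general merchandise → 3.25% → $0.61
Picture frame (8x10) $22.12: general merchandise → 3.25% → $0.72
LED flashlight $28.78: general merchandise → 3.25% → $0.94
Tax on general merchandise = $0.18 + $0.22 + $0.61 + $0.72 + $0.94 = $2.67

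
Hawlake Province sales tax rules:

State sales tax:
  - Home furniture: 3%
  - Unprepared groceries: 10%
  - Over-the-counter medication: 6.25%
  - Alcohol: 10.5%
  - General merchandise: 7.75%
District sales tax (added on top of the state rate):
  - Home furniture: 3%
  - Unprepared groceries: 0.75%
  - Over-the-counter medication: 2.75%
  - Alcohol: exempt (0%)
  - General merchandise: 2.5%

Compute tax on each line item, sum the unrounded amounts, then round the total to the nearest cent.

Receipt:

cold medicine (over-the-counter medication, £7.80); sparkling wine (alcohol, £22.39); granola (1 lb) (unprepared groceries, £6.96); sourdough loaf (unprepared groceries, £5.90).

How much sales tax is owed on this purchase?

Cold medicine £7.80: over-the-counter medication → 6.25% + 2.75% district = 9% → £0.702
Sparkling wine £22.39: alcohol → 10.5% + 0% district = 10.5% → £2.35095
Granola (1 lb) £6.96: unprepared groceries → 10% + 0.75% district = 10.75% → £0.7482
Sourdough loaf £5.90: unprepared groceries → 10% + 0.75% district = 10.75% → £0.63425
Unrounded tax sum = £4.4354 → £4.44

£4.44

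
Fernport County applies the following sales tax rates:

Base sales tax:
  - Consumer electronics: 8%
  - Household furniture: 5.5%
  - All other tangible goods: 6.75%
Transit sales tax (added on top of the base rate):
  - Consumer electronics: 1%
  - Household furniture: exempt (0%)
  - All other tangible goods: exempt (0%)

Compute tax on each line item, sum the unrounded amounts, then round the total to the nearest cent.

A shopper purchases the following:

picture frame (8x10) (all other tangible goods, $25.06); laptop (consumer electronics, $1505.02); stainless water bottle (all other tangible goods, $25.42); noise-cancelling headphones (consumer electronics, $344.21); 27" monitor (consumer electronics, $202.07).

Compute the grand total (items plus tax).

Picture frame (8x10) $25.06: all other tangible goods → 6.75% + 0% transit = 6.75% → $1.69155
Laptop $1505.02: consumer electronics → 8% + 1% transit = 9% → $135.4518
Stainless water bottle $25.42: all other tangible goods → 6.75% + 0% transit = 6.75% → $1.71585
Noise-cancelling headphones $344.21: consumer electronics → 8% + 1% transit = 9% → $30.9789
27" monitor $202.07: consumer electronics → 8% + 1% transit = 9% → $18.1863
Subtotal = $2101.78; unrounded tax = $188.0244 → $188.02; total due = $2289.80

$2289.80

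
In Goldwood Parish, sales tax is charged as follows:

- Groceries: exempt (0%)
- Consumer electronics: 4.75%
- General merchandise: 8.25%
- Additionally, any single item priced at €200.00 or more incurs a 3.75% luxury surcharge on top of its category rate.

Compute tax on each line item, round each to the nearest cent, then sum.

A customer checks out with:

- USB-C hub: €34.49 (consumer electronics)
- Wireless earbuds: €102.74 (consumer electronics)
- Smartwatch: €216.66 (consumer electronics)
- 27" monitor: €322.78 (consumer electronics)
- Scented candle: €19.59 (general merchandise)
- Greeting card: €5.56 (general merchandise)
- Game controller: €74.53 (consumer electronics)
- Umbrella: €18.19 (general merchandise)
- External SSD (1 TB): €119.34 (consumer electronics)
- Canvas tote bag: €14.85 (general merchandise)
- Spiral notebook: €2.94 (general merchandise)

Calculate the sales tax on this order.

USB-C hub €34.49: consumer electronics → 4.75% → €1.64
Wireless earbuds €102.74: consumer electronics → 4.75% → €4.88
Smartwatch €216.66: consumer electronics → 4.75% + 3.75% surcharge = 8.5% → €18.42
27" monitor €322.78: consumer electronics → 4.75% + 3.75% surcharge = 8.5% → €27.44
Scented candle €19.59: general merchandise → 8.25% → €1.62
Greeting card €5.56: general merchandise → 8.25% → €0.46
Game controller €74.53: consumer electronics → 4.75% → €3.54
Umbrella €18.19: general merchandise → 8.25% → €1.50
External SSD (1 TB) €119.34: consumer electronics → 4.75% → €5.67
Canvas tote bag €14.85: general merchandise → 8.25% → €1.23
Spiral notebook €2.94: general merchandise → 8.25% → €0.24
Total tax = €1.64 + €4.88 + €18.42 + €27.44 + €1.62 + €0.46 + €3.54 + €1.50 + €5.67 + €1.23 + €0.24 = €66.64

€66.64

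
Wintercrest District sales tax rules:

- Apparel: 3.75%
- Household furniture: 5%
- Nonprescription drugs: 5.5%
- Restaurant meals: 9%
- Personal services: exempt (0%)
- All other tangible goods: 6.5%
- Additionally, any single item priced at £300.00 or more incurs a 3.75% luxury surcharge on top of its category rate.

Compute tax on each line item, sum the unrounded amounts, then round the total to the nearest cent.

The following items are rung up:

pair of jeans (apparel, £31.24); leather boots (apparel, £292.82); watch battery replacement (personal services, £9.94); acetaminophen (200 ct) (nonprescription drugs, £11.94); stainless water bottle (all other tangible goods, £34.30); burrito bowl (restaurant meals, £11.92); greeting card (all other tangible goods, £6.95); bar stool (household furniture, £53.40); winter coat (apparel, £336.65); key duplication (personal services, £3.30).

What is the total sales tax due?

Pair of jeans £31.24: apparel → 3.75% → £1.1715
Leather boots £292.82: apparel → 3.75% → £10.98075
Watch battery replacement £9.94: personal services → 0% → £0.00
Acetaminophen (200 ct) £11.94: nonprescription drugs → 5.5% → £0.6567
Stainless water bottle £34.30: all other tangible goods → 6.5% → £2.2295
Burrito bowl £11.92: restaurant meals → 9% → £1.0728
Greeting card £6.95: all other tangible goods → 6.5% → £0.45175
Bar stool £53.40: household furniture → 5% → £2.67
Winter coat £336.65: apparel → 3.75% + 3.75% surcharge = 7.5% → £25.24875
Key duplication £3.30: personal services → 0% → £0.00
Unrounded tax sum = £44.48175 → £44.48

£44.48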